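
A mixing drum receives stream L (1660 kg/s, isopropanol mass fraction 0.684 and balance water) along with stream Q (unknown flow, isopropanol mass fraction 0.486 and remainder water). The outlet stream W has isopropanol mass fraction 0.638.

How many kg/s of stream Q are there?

Let Q be the unknown flow. Total out = 1660 + Q.
isopropanol balance: 1135.4 + 0.486·Q = 0.638·(1660 + Q)
(0.486 − 0.638)·Q = 0.638×1660 − 1135.4 = -76.36
Q = -76.36 / -0.152 = 502.37 kg/s

502.4 kg/s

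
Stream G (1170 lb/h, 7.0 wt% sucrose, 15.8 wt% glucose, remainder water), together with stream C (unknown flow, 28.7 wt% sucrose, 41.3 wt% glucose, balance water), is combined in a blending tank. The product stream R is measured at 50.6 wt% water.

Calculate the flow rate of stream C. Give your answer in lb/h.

1511 lb/h

Let C be the unknown flow. Total out = 1170 + C.
water balance: 903.24 + 0.300·C = 0.506·(1170 + C)
(0.300 − 0.506)·C = 0.506×1170 − 903.24 = -311.22
C = -311.22 / -0.206 = 1510.8 lb/h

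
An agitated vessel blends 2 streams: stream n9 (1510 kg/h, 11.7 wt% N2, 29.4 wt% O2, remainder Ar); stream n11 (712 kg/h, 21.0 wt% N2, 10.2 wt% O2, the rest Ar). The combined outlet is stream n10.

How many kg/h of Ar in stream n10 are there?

1379 kg/h

Ar out = Ar in = 1510×0.589 + 712×0.688 = 1379.2 kg/h.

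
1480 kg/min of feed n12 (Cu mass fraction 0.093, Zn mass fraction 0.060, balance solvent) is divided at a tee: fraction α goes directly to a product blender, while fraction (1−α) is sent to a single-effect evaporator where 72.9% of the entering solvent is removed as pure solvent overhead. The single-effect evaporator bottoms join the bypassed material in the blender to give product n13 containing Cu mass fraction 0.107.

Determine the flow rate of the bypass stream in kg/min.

1166 kg/min

All 1480×0.093 = 137.64 kg/min of Cu reaches n13, so n13 = 137.64/0.107 = 1286.4 kg/min and vapour = 193.64 kg/min.
The evaporator receives (1−α)·1480 of feed at 0.847 solvent and removes 0.729 of that solvent:
0.729×0.847×(1−α)×1480 = 193.64
(1−α) = 193.64/913.85 = 0.2119;  α = 0.7881.
Bypass flow = 0.7881×1480 = 1166.4 kg/min.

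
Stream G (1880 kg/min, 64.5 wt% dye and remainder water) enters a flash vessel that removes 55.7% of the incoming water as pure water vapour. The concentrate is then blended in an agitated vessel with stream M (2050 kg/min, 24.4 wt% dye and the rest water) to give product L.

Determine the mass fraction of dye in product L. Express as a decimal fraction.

0.481

Vapour removed = 0.557×0.355×1880 = 371.74 kg/min; concentrate = 1508.3 kg/min.
dye reaching the mixer = 1212.6 (from concentrate) + 2050×0.244 = 1712.8 kg/min.
Product flow = 1508.3 + 2050 = 3558.3 kg/min; dye fraction = 0.481.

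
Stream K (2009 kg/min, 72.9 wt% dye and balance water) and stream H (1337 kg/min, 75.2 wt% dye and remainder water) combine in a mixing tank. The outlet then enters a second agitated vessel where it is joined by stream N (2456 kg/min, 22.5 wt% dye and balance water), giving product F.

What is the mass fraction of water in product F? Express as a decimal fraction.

Overall, product flow = 5802 kg/min.
water in = 2009×0.271 + 1337×0.248 + 2456×0.775 = 2779.4 kg/min.
water fraction in F = 0.479.

0.479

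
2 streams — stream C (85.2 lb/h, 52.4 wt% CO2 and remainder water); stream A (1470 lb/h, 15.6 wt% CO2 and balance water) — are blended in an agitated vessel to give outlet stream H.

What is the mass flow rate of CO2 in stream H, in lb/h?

274 lb/h

CO2 out = CO2 in = 85.2×0.524 + 1470×0.156 = 273.96 lb/h.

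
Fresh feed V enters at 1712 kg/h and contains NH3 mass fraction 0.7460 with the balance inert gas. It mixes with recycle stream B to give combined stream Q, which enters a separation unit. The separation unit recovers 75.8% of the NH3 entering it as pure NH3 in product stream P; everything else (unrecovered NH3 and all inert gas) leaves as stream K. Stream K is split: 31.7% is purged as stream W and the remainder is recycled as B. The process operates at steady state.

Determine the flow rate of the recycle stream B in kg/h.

inert gas enters only via V and leaves only via the purge: 1712×0.254 = 0.317×(inert gas in K), and the separation unit passes all inert gas, so inert gas in Q = inert gas in K = 1371.8 kg/h.
NH3 in Q: m_A = 1712×0.746 + (1−0.317)·(1−0.758)·m_A, so m_A = 1277.2/0.8347 = 1530 kg/h.
K = (1−0.758)×1530 + 1371.8 = 1742 kg/h.
Recycle B = (1−0.317)×1742 = 1189.8 kg/h.

1190 kg/h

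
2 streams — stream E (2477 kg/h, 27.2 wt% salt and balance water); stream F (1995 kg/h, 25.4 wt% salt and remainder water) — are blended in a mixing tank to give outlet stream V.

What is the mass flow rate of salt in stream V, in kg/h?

1180 kg/h

salt out = salt in = 2477×0.272 + 1995×0.254 = 1180.5 kg/h.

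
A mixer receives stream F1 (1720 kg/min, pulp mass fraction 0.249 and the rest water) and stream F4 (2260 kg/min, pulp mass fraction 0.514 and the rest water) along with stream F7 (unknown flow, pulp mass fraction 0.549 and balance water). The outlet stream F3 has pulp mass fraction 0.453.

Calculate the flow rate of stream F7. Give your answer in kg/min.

2219 kg/min

Let F7 be the unknown flow. Total out = 3980 + F7.
pulp balance: 1589.9 + 0.549·F7 = 0.453·(3980 + F7)
(0.549 − 0.453)·F7 = 0.453×3980 − 1589.9 = 213.02
F7 = 213.02 / 0.096 = 2219 kg/min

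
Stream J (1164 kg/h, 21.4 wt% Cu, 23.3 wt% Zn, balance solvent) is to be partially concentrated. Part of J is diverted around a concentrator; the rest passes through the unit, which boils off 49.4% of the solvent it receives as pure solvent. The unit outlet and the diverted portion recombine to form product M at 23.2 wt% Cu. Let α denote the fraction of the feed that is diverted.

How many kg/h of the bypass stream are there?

833.4 kg/h

All 1164×0.214 = 249.1 kg/h of Cu reaches M, so M = 249.1/0.232 = 1073.7 kg/h and vapour = 90.31 kg/h.
The evaporator receives (1−α)·1164 of feed at 0.553 solvent and removes 0.494 of that solvent:
0.494×0.553×(1−α)×1164 = 90.31
(1−α) = 90.31/317.98 = 0.2840;  α = 0.7160.
Bypass flow = 0.7160×1164 = 833.41 kg/h.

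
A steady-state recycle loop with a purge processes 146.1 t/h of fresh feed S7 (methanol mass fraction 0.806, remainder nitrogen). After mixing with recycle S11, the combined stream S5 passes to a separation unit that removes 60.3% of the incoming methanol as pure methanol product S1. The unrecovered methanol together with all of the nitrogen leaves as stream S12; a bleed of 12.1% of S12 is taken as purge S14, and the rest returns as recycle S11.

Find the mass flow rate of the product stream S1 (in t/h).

methanol in S5: m_A = 146.1×0.806 + (1−0.121)·(1−0.603)·m_A, so m_A = 117.76/0.6510 = 180.88 t/h.
Product S1 = 0.603×180.88 = 109.07 t/h.

109.1 t/h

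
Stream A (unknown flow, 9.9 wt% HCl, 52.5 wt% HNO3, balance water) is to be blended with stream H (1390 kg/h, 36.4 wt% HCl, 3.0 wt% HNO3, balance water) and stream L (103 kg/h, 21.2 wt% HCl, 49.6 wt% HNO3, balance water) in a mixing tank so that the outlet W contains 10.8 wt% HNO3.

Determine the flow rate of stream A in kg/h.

Let A be the unknown flow. Total out = 1493 + A.
HNO3 balance: 92.788 + 0.525·A = 0.108·(1493 + A)
(0.525 − 0.108)·A = 0.108×1493 − 92.788 = 68.456
A = 68.456 / 0.417 = 164.16 kg/h

164.2 kg/h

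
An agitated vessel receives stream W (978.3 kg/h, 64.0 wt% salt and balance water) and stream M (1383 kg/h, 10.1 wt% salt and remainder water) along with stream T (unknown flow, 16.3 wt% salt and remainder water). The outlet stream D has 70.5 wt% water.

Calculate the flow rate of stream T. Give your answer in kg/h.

524.3 kg/h

Let T be the unknown flow. Total out = 2361.3 + T.
water balance: 1595.5 + 0.837·T = 0.705·(2361.3 + T)
(0.837 − 0.705)·T = 0.705×2361.3 − 1595.5 = 69.211
T = 69.211 / 0.132 = 524.33 kg/h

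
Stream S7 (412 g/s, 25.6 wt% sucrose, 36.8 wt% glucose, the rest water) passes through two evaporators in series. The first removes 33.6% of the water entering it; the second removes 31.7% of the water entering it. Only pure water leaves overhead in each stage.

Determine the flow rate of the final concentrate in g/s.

water in feed = 412×0.376 = 154.91 g/s.
After stage 1: water left = (1−0.336)×154.91 = 102.86; stream total = 359.95 g/s.
After stage 2: water left = (1−0.317)×102.86 = 70.254; final concentrate = 327.34 g/s.

327.3 g/s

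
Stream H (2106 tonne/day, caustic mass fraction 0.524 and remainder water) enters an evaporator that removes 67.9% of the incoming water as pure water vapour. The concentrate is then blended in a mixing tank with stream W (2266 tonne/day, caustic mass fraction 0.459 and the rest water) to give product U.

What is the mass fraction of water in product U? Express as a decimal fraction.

0.419

Vapour removed = 0.679×0.476×2106 = 680.67 tonne/day; concentrate = 1425.3 tonne/day.
water reaching the mixer = 321.79 (from concentrate) + 2266×0.541 = 1547.7 tonne/day.
Product flow = 1425.3 + 2266 = 3691.3 tonne/day; water fraction = 0.419.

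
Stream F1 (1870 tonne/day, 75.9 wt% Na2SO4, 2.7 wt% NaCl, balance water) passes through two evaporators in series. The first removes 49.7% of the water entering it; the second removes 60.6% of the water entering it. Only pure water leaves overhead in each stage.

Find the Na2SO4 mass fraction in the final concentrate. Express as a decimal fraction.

0.916

water in feed = 1870×0.214 = 400.18 tonne/day.
After stage 1: water left = (1−0.497)×400.18 = 201.29; stream total = 1671.1 tonne/day.
After stage 2: water left = (1−0.606)×201.29 = 79.308; final concentrate = 1549.1 tonne/day.
Na2SO4 fraction = 1419.3/1549.1 = 0.916.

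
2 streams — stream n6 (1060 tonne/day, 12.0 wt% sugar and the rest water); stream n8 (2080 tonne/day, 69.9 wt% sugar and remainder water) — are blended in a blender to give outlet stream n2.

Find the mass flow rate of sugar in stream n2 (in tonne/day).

sugar out = sugar in = 1060×0.120 + 2080×0.699 = 1581.1 tonne/day.

1581 tonne/day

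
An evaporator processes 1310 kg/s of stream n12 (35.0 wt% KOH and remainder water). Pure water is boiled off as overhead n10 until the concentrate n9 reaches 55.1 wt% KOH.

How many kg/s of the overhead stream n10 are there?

477.9 kg/s

KOH is conserved: 1310×0.350 = 458.5 kg/s all reports to the concentrate.
Concentrate = 458.5/(target fraction) = 832.12 kg/s.
Overhead = 1310 − 832.12 = 477.88 kg/s.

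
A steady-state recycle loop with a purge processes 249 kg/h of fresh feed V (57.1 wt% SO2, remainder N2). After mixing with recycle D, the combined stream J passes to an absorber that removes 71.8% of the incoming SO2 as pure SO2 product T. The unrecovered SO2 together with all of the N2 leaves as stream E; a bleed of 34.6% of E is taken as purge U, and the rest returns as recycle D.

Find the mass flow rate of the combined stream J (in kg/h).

N2 enters only via V and leaves only via the purge: 249×0.429 = 0.346×(N2 in E), and the absorber passes all N2, so N2 in J = N2 in E = 308.73 kg/h.
SO2 in J: m_A = 249×0.571 + (1−0.346)·(1−0.718)·m_A, so m_A = 142.18/0.8156 = 174.33 kg/h.
J = 174.33 + 308.73 = 483.06 kg/h.

483.1 kg/h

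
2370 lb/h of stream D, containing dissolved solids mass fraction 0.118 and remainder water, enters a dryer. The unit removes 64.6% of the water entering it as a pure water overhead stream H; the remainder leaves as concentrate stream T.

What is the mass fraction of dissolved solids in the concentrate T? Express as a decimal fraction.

dissolved solids is not removed: 2370×0.118 = 279.66 lb/h of dissolved solids enters T.
water entering = 2370×0.882 = 2090.3 lb/h; overhead removed = 0.646×2090.3 = 1350.4 lb/h.
Concentrate = 2370 − 1350.4 = 1019.6 lb/h.
Mass fraction = 279.66/1019.6 = 0.274.

0.274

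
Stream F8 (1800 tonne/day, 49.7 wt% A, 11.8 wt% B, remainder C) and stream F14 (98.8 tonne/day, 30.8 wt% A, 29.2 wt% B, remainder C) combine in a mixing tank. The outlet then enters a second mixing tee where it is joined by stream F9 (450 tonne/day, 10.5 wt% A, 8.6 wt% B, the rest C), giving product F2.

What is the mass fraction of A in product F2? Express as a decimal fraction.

0.4139

Overall, product flow = 2348.8 tonne/day.
A in = 1800×0.497 + 98.8×0.308 + 450×0.105 = 972.28 tonne/day.
A fraction in F2 = 0.4139.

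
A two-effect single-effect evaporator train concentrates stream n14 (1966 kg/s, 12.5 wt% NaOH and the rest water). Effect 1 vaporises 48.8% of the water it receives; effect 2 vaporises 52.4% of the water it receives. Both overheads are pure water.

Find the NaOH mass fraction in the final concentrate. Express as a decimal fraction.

water in feed = 1966×0.875 = 1720.2 kg/s.
After stage 1: water left = (1−0.488)×1720.2 = 880.77; stream total = 1126.5 kg/s.
After stage 2: water left = (1−0.524)×880.77 = 419.25; final concentrate = 665 kg/s.
NaOH fraction = 245.75/665 = 0.370.

0.370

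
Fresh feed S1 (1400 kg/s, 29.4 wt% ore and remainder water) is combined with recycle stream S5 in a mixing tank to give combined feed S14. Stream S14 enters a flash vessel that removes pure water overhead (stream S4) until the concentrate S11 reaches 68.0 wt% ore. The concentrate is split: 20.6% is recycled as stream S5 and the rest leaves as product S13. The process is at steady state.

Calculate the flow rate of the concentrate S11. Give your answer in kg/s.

Overall ore balance (none leaves overhead): ore in fresh feed = ore in product, i.e. 1400×0.294 = (1−0.206)·S11·0.680.
S11 = 411.6/(0.680×0.794) = 762.34 kg/s.

762.3 kg/s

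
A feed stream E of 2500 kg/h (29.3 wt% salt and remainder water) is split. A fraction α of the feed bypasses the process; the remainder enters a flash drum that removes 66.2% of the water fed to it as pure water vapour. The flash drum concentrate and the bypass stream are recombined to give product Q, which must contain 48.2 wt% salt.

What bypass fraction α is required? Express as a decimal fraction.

0.162

All 2500×0.293 = 732.5 kg/h of salt reaches Q, so Q = 732.5/0.482 = 1519.7 kg/h and vapour = 980.29 kg/h.
The evaporator receives (1−α)·2500 of feed at 0.707 water and removes 0.662 of that water:
0.662×0.707×(1−α)×2500 = 980.29
(1−α) = 980.29/1170.1 = 0.8378;  α = 0.1622.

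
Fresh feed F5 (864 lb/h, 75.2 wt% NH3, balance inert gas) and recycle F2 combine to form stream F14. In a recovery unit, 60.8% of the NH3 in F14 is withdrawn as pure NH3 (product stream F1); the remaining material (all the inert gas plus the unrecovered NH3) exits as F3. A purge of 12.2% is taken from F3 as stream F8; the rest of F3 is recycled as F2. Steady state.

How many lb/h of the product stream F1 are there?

602.3 lb/h

NH3 in F14: m_A = 864×0.752 + (1−0.122)·(1−0.608)·m_A, so m_A = 649.73/0.6558 = 990.7 lb/h.
Product F1 = 0.608×990.7 = 602.35 lb/h.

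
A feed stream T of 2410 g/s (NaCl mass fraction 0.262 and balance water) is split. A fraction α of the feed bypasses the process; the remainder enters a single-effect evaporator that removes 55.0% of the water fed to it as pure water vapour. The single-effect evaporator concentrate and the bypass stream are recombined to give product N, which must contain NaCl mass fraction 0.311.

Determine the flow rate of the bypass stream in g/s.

All 2410×0.262 = 631.42 g/s of NaCl reaches N, so N = 631.42/0.311 = 2030.3 g/s and vapour = 379.71 g/s.
The evaporator receives (1−α)·2410 of feed at 0.738 water and removes 0.550 of that water:
0.550×0.738×(1−α)×2410 = 379.71
(1−α) = 379.71/978.22 = 0.3882;  α = 0.6118.
Bypass flow = 0.6118×2410 = 1474.5 g/s.

1475 g/s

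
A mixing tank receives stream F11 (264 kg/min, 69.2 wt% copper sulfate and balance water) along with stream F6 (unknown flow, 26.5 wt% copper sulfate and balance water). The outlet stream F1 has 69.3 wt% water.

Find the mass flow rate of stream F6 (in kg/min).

Let F6 be the unknown flow. Total out = 264 + F6.
water balance: 81.312 + 0.735·F6 = 0.693·(264 + F6)
(0.735 − 0.693)·F6 = 0.693×264 − 81.312 = 101.64
F6 = 101.64 / 0.042 = 2420 kg/min

2420 kg/min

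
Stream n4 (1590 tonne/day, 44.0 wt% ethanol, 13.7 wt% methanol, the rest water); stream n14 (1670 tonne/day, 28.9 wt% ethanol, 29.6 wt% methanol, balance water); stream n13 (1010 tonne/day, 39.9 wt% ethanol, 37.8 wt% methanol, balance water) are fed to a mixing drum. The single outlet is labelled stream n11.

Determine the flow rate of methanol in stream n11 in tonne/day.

methanol out = methanol in = 1590×0.137 + 1670×0.296 + 1010×0.378 = 1093.9 tonne/day.

1094 tonne/day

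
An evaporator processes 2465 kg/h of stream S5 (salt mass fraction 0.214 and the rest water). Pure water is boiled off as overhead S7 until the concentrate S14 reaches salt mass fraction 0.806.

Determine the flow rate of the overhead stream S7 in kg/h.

salt is conserved: 2465×0.214 = 527.51 kg/h all reports to the concentrate.
Concentrate = 527.51/(target fraction) = 654.48 kg/h.
Overhead = 2465 − 654.48 = 1810.5 kg/h.

1811 kg/h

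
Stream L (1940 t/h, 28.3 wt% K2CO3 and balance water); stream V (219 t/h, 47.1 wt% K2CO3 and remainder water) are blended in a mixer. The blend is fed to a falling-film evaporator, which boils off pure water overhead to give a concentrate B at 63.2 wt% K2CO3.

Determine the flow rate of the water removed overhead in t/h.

K2CO3 entering = 1940×0.283 + 219×0.471 = 652.17 t/h.
All K2CO3 reports to B, so B = 652.17/0.632 = 1031.9 t/h.
Total feed = 2159 t/h; overhead = 2159 − 1031.9 = 1127.1 t/h.

1127 t/h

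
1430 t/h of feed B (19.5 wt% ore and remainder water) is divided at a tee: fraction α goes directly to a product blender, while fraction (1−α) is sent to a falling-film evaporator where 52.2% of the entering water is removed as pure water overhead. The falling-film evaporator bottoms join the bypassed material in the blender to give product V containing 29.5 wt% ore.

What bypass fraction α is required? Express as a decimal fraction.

0.193

All 1430×0.195 = 278.85 t/h of ore reaches V, so V = 278.85/0.295 = 945.25 t/h and vapour = 484.75 t/h.
The evaporator receives (1−α)·1430 of feed at 0.805 water and removes 0.522 of that water:
0.522×0.805×(1−α)×1430 = 484.75
(1−α) = 484.75/600.9 = 0.8067;  α = 0.1933.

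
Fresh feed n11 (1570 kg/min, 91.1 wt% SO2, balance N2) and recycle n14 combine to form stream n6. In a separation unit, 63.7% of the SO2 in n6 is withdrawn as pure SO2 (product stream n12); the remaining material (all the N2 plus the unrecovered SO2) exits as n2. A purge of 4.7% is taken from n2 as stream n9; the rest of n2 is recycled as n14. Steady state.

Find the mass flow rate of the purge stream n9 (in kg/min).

N2 enters only via n11 and leaves only via the purge: 1570×0.089 = 0.047×(N2 in n2), and the separation unit passes all N2, so N2 in n6 = N2 in n2 = 2973 kg/min.
SO2 in n6: m_A = 1570×0.911 + (1−0.047)·(1−0.637)·m_A, so m_A = 1430.3/0.6541 = 2186.8 kg/min.
n2 = (1−0.637)×2186.8 + 2973 = 3766.8 kg/min.
Purge n9 = 0.047×3766.8 = 177.04 kg/min.

177 kg/min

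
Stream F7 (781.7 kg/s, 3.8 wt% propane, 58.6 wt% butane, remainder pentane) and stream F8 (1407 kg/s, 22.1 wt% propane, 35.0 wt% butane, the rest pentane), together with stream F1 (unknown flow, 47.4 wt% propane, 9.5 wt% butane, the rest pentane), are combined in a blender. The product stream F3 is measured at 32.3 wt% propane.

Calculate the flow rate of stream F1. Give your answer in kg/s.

Let F1 be the unknown flow. Total out = 2188.7 + F1.
propane balance: 340.65 + 0.474·F1 = 0.323·(2188.7 + F1)
(0.474 − 0.323)·F1 = 0.323×2188.7 − 340.65 = 366.3
F1 = 366.3 / 0.151 = 2425.8 kg/s

2426 kg/s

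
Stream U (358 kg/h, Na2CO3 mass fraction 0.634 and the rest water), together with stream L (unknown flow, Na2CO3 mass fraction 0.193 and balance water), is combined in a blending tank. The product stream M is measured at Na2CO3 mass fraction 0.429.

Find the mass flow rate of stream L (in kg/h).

Let L be the unknown flow. Total out = 358 + L.
Na2CO3 balance: 226.97 + 0.193·L = 0.429·(358 + L)
(0.193 − 0.429)·L = 0.429×358 − 226.97 = -73.39
L = -73.39 / -0.236 = 310.97 kg/h

311 kg/h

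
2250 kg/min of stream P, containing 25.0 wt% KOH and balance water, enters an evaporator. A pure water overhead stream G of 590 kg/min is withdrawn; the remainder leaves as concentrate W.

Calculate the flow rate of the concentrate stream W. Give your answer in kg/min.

1660 kg/min

Concentrate = 2250 − 590 = 1660 kg/min.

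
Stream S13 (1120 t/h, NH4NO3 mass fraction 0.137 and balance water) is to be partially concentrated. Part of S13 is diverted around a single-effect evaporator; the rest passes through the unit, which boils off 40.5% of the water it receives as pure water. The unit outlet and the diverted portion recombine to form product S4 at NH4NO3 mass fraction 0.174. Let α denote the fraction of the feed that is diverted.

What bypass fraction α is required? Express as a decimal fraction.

0.392

All 1120×0.137 = 153.44 t/h of NH4NO3 reaches S4, so S4 = 153.44/0.174 = 881.84 t/h and vapour = 238.16 t/h.
The evaporator receives (1−α)·1120 of feed at 0.863 water and removes 0.405 of that water:
0.405×0.863×(1−α)×1120 = 238.16
(1−α) = 238.16/391.46 = 0.6084;  α = 0.3916.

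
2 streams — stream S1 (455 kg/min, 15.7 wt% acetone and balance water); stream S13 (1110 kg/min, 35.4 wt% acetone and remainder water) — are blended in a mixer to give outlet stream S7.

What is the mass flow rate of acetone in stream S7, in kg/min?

acetone out = acetone in = 455×0.157 + 1110×0.354 = 464.38 kg/min.

464.4 kg/min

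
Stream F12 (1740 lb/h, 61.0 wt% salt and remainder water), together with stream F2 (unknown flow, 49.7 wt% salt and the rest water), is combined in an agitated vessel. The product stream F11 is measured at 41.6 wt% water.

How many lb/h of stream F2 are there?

Let F2 be the unknown flow. Total out = 1740 + F2.
water balance: 678.6 + 0.503·F2 = 0.416·(1740 + F2)
(0.503 − 0.416)·F2 = 0.416×1740 − 678.6 = 45.24
F2 = 45.24 / 0.087 = 520 lb/h

520 lb/h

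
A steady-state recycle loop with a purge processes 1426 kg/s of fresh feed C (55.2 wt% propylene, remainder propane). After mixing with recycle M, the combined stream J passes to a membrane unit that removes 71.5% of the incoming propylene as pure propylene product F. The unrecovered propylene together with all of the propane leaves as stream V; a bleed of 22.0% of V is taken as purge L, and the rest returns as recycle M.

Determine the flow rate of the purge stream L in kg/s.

702.3 kg/s

propane enters only via C and leaves only via the purge: 1426×0.448 = 0.220×(propane in V), and the membrane unit passes all propane, so propane in J = propane in V = 2903.9 kg/s.
propylene in J: m_A = 1426×0.552 + (1−0.220)·(1−0.715)·m_A, so m_A = 787.15/0.7777 = 1012.2 kg/s.
V = (1−0.715)×1012.2 + 2903.9 = 3192.3 kg/s.
Purge L = 0.220×3192.3 = 702.31 kg/s.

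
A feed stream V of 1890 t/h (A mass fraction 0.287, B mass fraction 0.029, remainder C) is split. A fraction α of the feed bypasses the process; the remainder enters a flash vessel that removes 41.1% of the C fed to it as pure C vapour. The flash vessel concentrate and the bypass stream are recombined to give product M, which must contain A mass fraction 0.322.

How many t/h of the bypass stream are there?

1159 t/h

All 1890×0.287 = 542.43 t/h of A reaches M, so M = 542.43/0.322 = 1684.6 t/h and vapour = 205.43 t/h.
The evaporator receives (1−α)·1890 of feed at 0.684 C and removes 0.411 of that C:
0.411×0.684×(1−α)×1890 = 205.43
(1−α) = 205.43/531.32 = 0.3866;  α = 0.6134.
Bypass flow = 0.6134×1890 = 1159.2 t/h.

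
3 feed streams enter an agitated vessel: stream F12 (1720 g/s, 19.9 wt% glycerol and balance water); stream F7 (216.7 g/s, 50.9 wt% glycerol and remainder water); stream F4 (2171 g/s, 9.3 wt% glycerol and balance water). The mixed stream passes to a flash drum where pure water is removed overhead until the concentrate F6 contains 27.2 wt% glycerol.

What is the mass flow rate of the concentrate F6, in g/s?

glycerol entering = 1720×0.199 + 216.7×0.509 + 2171×0.093 = 654.48 g/s.
All glycerol reports to F6, so F6 = 654.48/0.272 = 2406.2 g/s.

2406 g/s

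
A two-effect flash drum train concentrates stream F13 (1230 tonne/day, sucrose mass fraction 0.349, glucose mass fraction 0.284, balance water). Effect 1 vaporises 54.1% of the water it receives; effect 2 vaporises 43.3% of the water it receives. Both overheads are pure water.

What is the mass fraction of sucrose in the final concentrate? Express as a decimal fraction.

0.479

water in feed = 1230×0.367 = 451.41 tonne/day.
After stage 1: water left = (1−0.541)×451.41 = 207.2; stream total = 985.79 tonne/day.
After stage 2: water left = (1−0.433)×207.2 = 117.48; final concentrate = 896.07 tonne/day.
sucrose fraction = 429.27/896.07 = 0.479.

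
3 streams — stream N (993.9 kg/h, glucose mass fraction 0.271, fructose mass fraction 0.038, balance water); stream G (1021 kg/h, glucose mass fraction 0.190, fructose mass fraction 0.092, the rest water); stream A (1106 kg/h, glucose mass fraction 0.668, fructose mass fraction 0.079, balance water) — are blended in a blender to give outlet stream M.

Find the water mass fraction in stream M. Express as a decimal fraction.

Total flow out = 993.9 + 1021 + 1106 = 3120.9 kg/h.
water in = 993.9×0.691 + 1021×0.718 + 1106×0.253 = 1699.7 kg/h.
water mass fraction in M = 1699.7/3120.9 = 0.545.

0.545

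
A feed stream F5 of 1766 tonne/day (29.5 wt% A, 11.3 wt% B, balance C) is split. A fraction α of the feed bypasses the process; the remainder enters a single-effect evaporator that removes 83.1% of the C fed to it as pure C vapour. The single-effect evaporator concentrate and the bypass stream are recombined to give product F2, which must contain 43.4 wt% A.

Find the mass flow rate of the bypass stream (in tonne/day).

616.3 tonne/day

All 1766×0.295 = 520.97 tonne/day of A reaches F2, so F2 = 520.97/0.434 = 1200.4 tonne/day and vapour = 565.61 tonne/day.
The evaporator receives (1−α)·1766 of feed at 0.592 C and removes 0.831 of that C:
0.831×0.592×(1−α)×1766 = 565.61
(1−α) = 565.61/868.79 = 0.6510;  α = 0.3490.
Bypass flow = 0.3490×1766 = 616.28 tonne/day.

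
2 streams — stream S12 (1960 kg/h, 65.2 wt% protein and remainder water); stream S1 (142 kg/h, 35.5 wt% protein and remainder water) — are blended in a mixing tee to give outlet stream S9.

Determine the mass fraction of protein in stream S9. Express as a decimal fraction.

0.632

Total flow out = 1960 + 142 = 2102 kg/h.
protein in = 1960×0.652 + 142×0.355 = 1328.3 kg/h.
protein mass fraction in S9 = 1328.3/2102 = 0.632.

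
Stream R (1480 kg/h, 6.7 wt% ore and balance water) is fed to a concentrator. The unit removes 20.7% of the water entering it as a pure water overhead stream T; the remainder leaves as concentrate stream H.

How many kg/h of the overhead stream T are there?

285.8 kg/h

water entering = 1480×0.933 = 1380.8 kg/h; overhead removed = 0.207×1380.8 = 285.83 kg/h.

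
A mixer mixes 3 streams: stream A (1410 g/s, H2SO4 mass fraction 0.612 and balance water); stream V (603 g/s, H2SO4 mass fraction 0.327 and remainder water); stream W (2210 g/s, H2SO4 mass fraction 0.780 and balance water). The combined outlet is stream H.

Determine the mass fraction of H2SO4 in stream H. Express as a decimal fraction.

Total flow out = 1410 + 603 + 2210 = 4223 g/s.
H2SO4 in = 1410×0.612 + 603×0.327 + 2210×0.780 = 2783.9 g/s.
H2SO4 mass fraction in H = 2783.9/4223 = 0.659.

0.659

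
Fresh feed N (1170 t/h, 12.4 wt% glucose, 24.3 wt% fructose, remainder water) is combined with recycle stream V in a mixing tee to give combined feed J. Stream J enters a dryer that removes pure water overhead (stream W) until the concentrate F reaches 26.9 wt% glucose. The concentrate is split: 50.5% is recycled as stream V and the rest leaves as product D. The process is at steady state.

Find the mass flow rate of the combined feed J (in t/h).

Overall glucose balance (none leaves overhead): glucose in fresh feed = glucose in product, i.e. 1170×0.124 = (1−0.505)·F·0.269.
F = 145.08/(0.269×0.495) = 1089.6 t/h.
Recycle V = 0.505×1089.6 = 550.23 t/h.
Combined feed J = 1170 + 550.23 = 1720.2 t/h.

1720 t/h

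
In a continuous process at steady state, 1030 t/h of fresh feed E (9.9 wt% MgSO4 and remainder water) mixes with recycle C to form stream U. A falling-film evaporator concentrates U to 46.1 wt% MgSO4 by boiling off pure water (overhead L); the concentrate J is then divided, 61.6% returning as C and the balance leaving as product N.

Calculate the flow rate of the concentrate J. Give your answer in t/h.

576 t/h

Overall MgSO4 balance (none leaves overhead): MgSO4 in fresh feed = MgSO4 in product, i.e. 1030×0.099 = (1−0.616)·J·0.461.
J = 101.97/(0.461×0.384) = 576.02 t/h.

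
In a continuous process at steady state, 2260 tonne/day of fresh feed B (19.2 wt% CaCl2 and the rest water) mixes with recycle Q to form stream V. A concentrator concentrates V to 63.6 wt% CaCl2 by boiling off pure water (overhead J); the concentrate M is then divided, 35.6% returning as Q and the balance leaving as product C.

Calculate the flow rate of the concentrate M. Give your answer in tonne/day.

1059 tonne/day

Overall CaCl2 balance (none leaves overhead): CaCl2 in fresh feed = CaCl2 in product, i.e. 2260×0.192 = (1−0.356)·M·0.636.
M = 433.92/(0.636×0.644) = 1059.4 tonne/day.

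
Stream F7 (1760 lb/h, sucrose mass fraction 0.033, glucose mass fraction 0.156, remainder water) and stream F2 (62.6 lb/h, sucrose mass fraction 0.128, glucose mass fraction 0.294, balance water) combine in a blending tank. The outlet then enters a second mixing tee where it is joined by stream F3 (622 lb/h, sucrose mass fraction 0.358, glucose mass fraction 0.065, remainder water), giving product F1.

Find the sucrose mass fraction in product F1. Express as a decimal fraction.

Overall, product flow = 2444.6 lb/h.
sucrose in = 1760×0.033 + 62.6×0.128 + 622×0.358 = 288.77 lb/h.
sucrose fraction in F1 = 0.118.

0.118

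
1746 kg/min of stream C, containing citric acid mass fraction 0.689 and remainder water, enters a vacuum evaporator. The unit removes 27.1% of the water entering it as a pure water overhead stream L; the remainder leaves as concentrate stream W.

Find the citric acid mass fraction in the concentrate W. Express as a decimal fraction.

0.752

citric acid is not removed: 1746×0.689 = 1203 kg/min of citric acid enters W.
water entering = 1746×0.311 = 543.01 kg/min; overhead removed = 0.271×543.01 = 147.15 kg/min.
Concentrate = 1746 − 147.15 = 1598.8 kg/min.
Mass fraction = 1203/1598.8 = 0.752.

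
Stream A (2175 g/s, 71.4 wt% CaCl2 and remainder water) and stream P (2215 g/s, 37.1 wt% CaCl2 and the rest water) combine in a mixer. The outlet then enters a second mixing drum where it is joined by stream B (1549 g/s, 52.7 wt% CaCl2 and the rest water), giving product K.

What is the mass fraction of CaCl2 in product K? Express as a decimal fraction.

0.537

Overall, product flow = 5939 g/s.
CaCl2 in = 2175×0.714 + 2215×0.371 + 1549×0.527 = 3191 g/s.
CaCl2 fraction in K = 0.537.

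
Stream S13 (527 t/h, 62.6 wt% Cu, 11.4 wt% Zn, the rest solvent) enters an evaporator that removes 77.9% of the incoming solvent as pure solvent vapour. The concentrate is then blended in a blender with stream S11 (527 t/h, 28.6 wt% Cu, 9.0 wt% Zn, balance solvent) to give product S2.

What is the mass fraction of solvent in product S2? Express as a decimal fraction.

0.379

Vapour removed = 0.779×0.260×527 = 106.74 t/h; concentrate = 420.26 t/h.
solvent reaching the mixer = 30.281 (from concentrate) + 527×0.624 = 359.13 t/h.
Product flow = 420.26 + 527 = 947.26 t/h; solvent fraction = 0.379.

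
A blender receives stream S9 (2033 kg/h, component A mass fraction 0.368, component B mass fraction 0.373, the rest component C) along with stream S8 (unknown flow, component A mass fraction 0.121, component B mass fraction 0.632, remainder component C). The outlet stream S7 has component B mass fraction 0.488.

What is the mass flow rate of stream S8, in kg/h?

1624 kg/h

Let S8 be the unknown flow. Total out = 2033 + S8.
component B balance: 758.31 + 0.632·S8 = 0.488·(2033 + S8)
(0.632 − 0.488)·S8 = 0.488×2033 − 758.31 = 233.79
S8 = 233.79 / 0.144 = 1623.6 kg/h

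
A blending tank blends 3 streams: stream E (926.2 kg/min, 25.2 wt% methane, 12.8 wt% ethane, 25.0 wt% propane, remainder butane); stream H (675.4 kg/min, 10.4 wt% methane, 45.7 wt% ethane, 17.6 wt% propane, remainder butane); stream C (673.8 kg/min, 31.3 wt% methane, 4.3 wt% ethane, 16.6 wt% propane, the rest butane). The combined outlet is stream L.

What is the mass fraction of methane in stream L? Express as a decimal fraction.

Total flow out = 926.2 + 675.4 + 673.8 = 2275.4 kg/min.
methane in = 926.2×0.252 + 675.4×0.104 + 673.8×0.313 = 514.54 kg/min.
methane mass fraction in L = 514.54/2275.4 = 0.226.

0.226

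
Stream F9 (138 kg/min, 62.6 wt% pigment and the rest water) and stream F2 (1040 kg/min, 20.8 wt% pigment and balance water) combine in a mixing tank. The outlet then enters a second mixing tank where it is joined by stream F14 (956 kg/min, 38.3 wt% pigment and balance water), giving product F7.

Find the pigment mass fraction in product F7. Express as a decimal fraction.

Overall, product flow = 2134 kg/min.
pigment in = 138×0.626 + 1040×0.208 + 956×0.383 = 668.86 kg/min.
pigment fraction in F7 = 0.3134.

0.3134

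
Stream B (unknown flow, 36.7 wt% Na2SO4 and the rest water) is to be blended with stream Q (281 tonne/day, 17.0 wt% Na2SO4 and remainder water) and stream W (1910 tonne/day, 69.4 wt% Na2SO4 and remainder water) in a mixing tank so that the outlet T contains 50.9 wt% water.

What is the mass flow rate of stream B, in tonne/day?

Let B be the unknown flow. Total out = 2191 + B.
water balance: 817.69 + 0.633·B = 0.509·(2191 + B)
(0.633 − 0.509)·B = 0.509×2191 − 817.69 = 297.53
B = 297.53 / 0.124 = 2399.4 tonne/day

2399 tonne/day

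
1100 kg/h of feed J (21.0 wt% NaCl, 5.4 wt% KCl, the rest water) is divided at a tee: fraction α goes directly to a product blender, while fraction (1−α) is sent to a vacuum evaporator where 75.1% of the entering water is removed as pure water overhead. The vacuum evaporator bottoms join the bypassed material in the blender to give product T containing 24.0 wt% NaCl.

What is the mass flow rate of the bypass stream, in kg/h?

851.2 kg/h

All 1100×0.210 = 231 kg/h of NaCl reaches T, so T = 231/0.240 = 962.5 kg/h and vapour = 137.5 kg/h.
The evaporator receives (1−α)·1100 of feed at 0.736 water and removes 0.751 of that water:
0.751×0.736×(1−α)×1100 = 137.5
(1−α) = 137.5/608.01 = 0.2261;  α = 0.7739.
Bypass flow = 0.7739×1100 = 851.24 kg/h.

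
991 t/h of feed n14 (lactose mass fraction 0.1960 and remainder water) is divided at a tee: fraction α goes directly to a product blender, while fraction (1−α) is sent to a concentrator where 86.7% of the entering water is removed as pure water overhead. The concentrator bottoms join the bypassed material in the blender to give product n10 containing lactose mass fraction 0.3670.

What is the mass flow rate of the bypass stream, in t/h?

328.6 t/h

All 991×0.196 = 194.24 t/h of lactose reaches n10, so n10 = 194.24/0.367 = 529.25 t/h and vapour = 461.75 t/h.
The evaporator receives (1−α)·991 of feed at 0.804 water and removes 0.867 of that water:
0.867×0.804×(1−α)×991 = 461.75
(1−α) = 461.75/690.79 = 0.6684;  α = 0.3316.
Bypass flow = 0.3316×991 = 328.59 t/h.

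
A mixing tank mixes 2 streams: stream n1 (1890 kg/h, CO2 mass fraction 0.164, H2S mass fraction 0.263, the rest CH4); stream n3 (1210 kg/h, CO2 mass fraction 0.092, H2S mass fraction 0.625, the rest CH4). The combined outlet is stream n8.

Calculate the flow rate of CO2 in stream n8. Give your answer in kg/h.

421.3 kg/h

CO2 out = CO2 in = 1890×0.164 + 1210×0.092 = 421.28 kg/h.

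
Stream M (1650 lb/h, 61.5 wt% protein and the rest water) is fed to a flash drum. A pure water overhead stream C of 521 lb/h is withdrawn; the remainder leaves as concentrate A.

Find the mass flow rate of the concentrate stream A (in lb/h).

Concentrate = 1650 − 521 = 1129 lb/h.

1129 lb/h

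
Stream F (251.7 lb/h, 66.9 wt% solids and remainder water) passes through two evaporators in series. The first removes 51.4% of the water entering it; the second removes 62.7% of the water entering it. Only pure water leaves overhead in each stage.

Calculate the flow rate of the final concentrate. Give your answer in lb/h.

183.5 lb/h

water in feed = 251.7×0.331 = 83.313 lb/h.
After stage 1: water left = (1−0.514)×83.313 = 40.49; stream total = 208.88 lb/h.
After stage 2: water left = (1−0.627)×40.49 = 15.103; final concentrate = 183.49 lb/h.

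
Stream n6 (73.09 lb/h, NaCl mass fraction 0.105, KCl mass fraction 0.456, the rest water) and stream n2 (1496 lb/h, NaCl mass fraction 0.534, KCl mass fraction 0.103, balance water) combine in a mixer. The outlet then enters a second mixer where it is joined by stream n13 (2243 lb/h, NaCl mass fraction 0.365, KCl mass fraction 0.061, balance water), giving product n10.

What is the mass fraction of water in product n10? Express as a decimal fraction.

0.489

Overall, product flow = 3812.1 lb/h.
water in = 73.09×0.439 + 1496×0.363 + 2243×0.574 = 1862.6 lb/h.
water fraction in n10 = 0.489.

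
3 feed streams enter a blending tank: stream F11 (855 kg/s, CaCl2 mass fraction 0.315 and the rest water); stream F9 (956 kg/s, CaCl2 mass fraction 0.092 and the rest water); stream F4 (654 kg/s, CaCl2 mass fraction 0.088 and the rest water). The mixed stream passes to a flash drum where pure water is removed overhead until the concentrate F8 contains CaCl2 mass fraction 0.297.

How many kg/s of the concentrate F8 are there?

1397 kg/s

CaCl2 entering = 855×0.315 + 956×0.092 + 654×0.088 = 414.83 kg/s.
All CaCl2 reports to F8, so F8 = 414.83/0.297 = 1396.7 kg/s.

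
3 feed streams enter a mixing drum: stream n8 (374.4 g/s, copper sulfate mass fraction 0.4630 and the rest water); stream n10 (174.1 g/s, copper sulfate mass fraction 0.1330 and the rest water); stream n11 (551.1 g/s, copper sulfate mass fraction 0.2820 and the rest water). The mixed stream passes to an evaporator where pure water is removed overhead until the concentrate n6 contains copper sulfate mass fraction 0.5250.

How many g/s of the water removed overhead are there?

copper sulfate entering = 374.4×0.463 + 174.1×0.133 + 551.1×0.282 = 351.91 g/s.
All copper sulfate reports to n6, so n6 = 351.91/0.525 = 670.31 g/s.
Total feed = 1099.6 g/s; overhead = 1099.6 − 670.31 = 429.29 g/s.

429.3 g/s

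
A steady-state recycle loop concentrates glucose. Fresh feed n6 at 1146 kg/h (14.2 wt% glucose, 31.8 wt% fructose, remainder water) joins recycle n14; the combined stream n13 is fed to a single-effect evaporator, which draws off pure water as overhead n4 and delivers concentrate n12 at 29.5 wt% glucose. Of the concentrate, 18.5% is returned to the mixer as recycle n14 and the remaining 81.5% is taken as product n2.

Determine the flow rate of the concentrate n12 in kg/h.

676.9 kg/h

Overall glucose balance (none leaves overhead): glucose in fresh feed = glucose in product, i.e. 1146×0.142 = (1−0.185)·n12·0.295.
n12 = 162.73/(0.295×0.815) = 676.85 kg/h.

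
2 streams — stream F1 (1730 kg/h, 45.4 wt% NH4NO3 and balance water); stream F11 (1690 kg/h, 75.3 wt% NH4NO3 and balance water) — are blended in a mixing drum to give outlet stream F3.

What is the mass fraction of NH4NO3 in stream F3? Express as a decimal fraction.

0.602

Total flow out = 1730 + 1690 = 3420 kg/h.
NH4NO3 in = 1730×0.454 + 1690×0.753 = 2058 kg/h.
NH4NO3 mass fraction in F3 = 2058/3420 = 0.602.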